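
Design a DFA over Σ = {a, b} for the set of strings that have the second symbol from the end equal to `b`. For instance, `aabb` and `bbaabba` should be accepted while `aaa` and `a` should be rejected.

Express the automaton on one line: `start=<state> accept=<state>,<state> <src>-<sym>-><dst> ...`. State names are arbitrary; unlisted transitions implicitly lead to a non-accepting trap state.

Because acceptance depends on a position counted from the end, the machine has to buffer the most recent 2 symbols. Make each state the string of the last up-to-2 symbols read; on input `x` shift the window left and append `x`. Accept when the buffered window has length 2 and begins with `b`.
7 states suffice.
        a   b  
>  s0   s1  s2 
   s1   s3  s4 
   s2   s5  s6 
   s3   s3  s4 
   s4   s5  s6 
 * s5   s3  s4 
 * s6   s5  s6 
(> = start, * = accepting)

start=s0 accept=s5,s6 s0-a->s1 s0-b->s2 s1-a->s3 s1-b->s4 s2-a->s5 s2-b->s6 s3-a->s3 s3-b->s4 s4-a->s5 s4-b->s6 s5-a->s3 s5-b->s4 s6-a->s5 s6-b->s6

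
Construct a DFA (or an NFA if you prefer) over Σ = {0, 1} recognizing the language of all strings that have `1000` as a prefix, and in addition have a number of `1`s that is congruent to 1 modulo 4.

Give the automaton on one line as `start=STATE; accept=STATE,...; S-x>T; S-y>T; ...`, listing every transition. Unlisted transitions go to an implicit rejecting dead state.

start=S0; accept=S5; S0-0>S1; S0-1>S2; S1-0>S1; S1-1>S1; S2-0>S3; S2-1>S1; S3-0>S4; S3-1>S1; S4-0>S5; S4-1>S1; S5-0>S5; S5-1>S6; S6-0>S6; S6-1>S7; S7-0>S7; S7-1>S8; S8-0>S8; S8-1>S5

Handle the two conditions separately and then intersect. One (6 states) tracks whether the input so far still matches the prefix `1000`; the other (4 states) tracks the count of `1`s modulo 4. Each combined state is a pair, one component from each; accept when both components accept. Equivalent product states are then merged.
A 9-state machine:
        0   1  
>  S0   S1  S2 
   S1   S1  S1 
   S2   S3  S1 
   S3   S4  S1 
   S4   S5  S1 
 * S5   S5  S6 
   S6   S6  S7 
   S7   S7  S8 
   S8   S8  S5 
(> = start, * = accepting)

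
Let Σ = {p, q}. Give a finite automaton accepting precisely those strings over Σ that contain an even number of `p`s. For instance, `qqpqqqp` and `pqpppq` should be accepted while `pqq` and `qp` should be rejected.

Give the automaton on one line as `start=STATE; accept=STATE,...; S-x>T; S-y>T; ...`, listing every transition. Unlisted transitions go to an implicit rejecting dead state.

start=S0; accept=S0; S0-p>S1; S0-q>S0; S1-p>S0; S1-q>S1

The only thing that matters is how many `p`s have appeared, reduced mod 2. Use one state per residue: S0 for 0, …, S1 for 1. Reading `p` moves to the next residue; anything else stays put. S0 is accepting.
        p   q  
>* S0   S1  S0 
   S1   S0  S1 
(> = start, * = accepting)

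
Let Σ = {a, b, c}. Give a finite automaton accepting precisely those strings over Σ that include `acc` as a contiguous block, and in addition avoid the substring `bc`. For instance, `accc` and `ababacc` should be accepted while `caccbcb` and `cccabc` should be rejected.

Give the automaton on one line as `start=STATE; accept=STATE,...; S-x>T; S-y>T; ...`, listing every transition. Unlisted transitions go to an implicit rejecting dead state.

Handle the two conditions separately and then intersect. One (4 states) tracks whether and how much of `acc` has been seen; the other (3 states) tracks partial matches of the forbidden pattern `bc`. Each combined state is a pair, one component from each; accept when both components accept.
10 states suffice.
        a   b   c  
>  s0   s1  s2  s0 
   s1   s1  s2  s3 
   s2   s1  s2  s4 
   s3   s1  s2  s5 
   s4   s6  s4  s4 
 * s5   s5  s7  s5 
   s6   s6  s4  s8 
 * s7   s5  s7  s9 
   s8   s6  s4  s9 
   s9   s9  s9  s9 
(> = start, * = accepting)

start=s0; accept=s5,s7; s0-a>s1; s0-b>s2; s0-c>s0; s1-a>s1; s1-b>s2; s1-c>s3; s2-a>s1; s2-b>s2; s2-c>s4; s3-a>s1; s3-b>s2; s3-c>s5; s4-a>s6; s4-b>s4; s4-c>s4; s5-a>s5; s5-b>s7; s5-c>s5; s6-a>s6; s6-b>s4; s6-c>s8; s7-a>s5; s7-b>s7; s7-c>s9; s8-a>s6; s8-b>s4; s8-c>s9; s9-a>s9; s9-b>s9; s9-c>s9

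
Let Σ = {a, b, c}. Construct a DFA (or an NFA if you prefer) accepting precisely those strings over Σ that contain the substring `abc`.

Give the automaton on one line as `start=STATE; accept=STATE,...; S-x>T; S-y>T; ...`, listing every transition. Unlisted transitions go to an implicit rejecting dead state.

start=q0; accept=q3; q0-a>q1; q0-b>q0; q0-c>q0; q1-a>q1; q1-b>q2; q1-c>q0; q2-a>q1; q2-b>q0; q2-c>q3; q3-a>q3; q3-b>q3; q3-c>q3

States q0..q2 record the length of the longest prefix of `abc` that matches the current input suffix. Reaching q3 means `abc` has been seen, and we stay there forever. Accept from q3.
4 states suffice.
        a   b   c  
>  q0   q1  q0  q0 
   q1   q1  q2  q0 
   q2   q1  q0  q3 
 * q3   q3  q3  q3 
(> = start, * = accepting)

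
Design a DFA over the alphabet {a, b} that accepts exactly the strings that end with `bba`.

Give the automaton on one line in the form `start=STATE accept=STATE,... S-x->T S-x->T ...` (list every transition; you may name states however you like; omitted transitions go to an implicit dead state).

Let each state record the length of the longest suffix of the input read so far that is also a prefix of `bba`. q1 means the last symbol is `b`; q2 means the last 2 symbols are `bb`; q3 means the last 3 symbols are `bba`. Accept only at q3, where the string currently ends in `bba`.
4 states suffice.
        a   b  
>  q0   q0  q1 
   q1   q0  q2 
   q2   q3  q2 
 * q3   q0  q1 
(> = start, * = accepting)

start=q0 accept=q3 q0-a->q0 q0-b->q1 q1-a->q0 q1-b->q2 q2-a->q3 q2-b->q2 q3-a->q0 q3-b->q1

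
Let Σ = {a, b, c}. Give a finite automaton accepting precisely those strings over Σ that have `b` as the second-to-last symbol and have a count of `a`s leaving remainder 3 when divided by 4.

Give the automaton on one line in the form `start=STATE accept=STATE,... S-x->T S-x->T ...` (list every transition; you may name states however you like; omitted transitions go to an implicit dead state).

Run two small machines in parallel and take their product. One (13 states) tracks the last 2 symbols read; the other (4 states) tracks the count of `a`s modulo 4. Each combined state is a pair, one component from each; accept when both components accept. After merging equivalent states the machine shrinks.
        a   b   c  
>  q0   q1  q0  q0 
   q1   q2  q1  q1 
   q2   q3  q4  q2 
   q3   q0  q5  q3 
   q4   q6  q4  q2 
   q5   q0  q7  q6 
 * q6   q0  q5  q3 
 * q7   q0  q7  q6 
(> = start, * = accepting)

start=q0 accept=q6,q7 q0-a->q1 q0-b->q0 q0-c->q0 q1-a->q2 q1-b->q1 q1-c->q1 q2-a->q3 q2-b->q4 q2-c->q2 q3-a->q0 q3-b->q5 q3-c->q3 q4-a->q6 q4-b->q4 q4-c->q2 q5-a->q0 q5-b->q7 q5-c->q6 q6-a->q0 q6-b->q5 q6-c->q3 q7-a->q0 q7-b->q7 q7-c->q6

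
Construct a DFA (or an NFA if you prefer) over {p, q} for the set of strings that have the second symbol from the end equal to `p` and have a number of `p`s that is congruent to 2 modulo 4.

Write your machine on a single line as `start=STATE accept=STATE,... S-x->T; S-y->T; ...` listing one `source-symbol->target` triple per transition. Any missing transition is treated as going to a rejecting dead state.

Build one automaton per condition and run them in lockstep. The first has 7 states tracking the last 2 symbols read; the second has 4 states tracking the count of `p`s modulo 4. A product state is a pair (one from each), accepting exactly when both do.
          p    q  
>  S0     S1   S2 
   S1     S3   S4 
   S2     S5   S6 
 * S3     S7   S8 
   S4     S9  S10 
   S5     S3   S4 
   S6     S5   S6 
   S7    S11  S12 
 * S8    S13  S14 
   S9     S7   S8 
   S10    S9  S10 
   S11   S15  S16 
   S12   S17  S18 
   S13   S11  S12 
   S14   S13  S14 
   S15    S3   S4 
   S16    S5   S6 
   S17   S15  S16 
   S18   S17  S18 
(> = start, * = accepting)

start=S0; accept=S3,S8; S0-p->S1; S0-q->S2; S1-p->S3; S1-q->S4; S2-p->S5; S2-q->S6; S3-p->S7; S3-q->S8; S4-p->S9; S4-q->S10; S5-p->S3; S5-q->S4; S6-p->S5; S6-q->S6; S7-p->S11; S7-q->S12; S8-p->S13; S8-q->S14; S9-p->S7; S9-q->S8; S10-p->S9; S10-q->S10; S11-p->S15; S11-q->S16; S12-p->S17; S12-q->S18; S13-p->S11; S13-q->S12; S14-p->S13; S14-q->S14; S15-p->S3; S15-q->S4; S16-p->S5; S16-q->S6; S17-p->S15; S17-q->S16; S18-p->S17; S18-q->S18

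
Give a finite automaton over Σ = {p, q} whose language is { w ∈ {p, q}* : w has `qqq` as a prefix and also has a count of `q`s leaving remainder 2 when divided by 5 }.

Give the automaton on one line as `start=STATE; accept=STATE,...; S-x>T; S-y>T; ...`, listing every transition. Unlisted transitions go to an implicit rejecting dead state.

Handle the two conditions separately and then intersect. One (5 states) tracks whether the input so far still matches the prefix `qqq`; the other (5 states) tracks the count of `q`s modulo 5. Each combined state is a pair, one component from each; accept when both components accept.
          p    q  
>  S0     S1   S2 
   S1     S1   S3 
   S2     S3   S4 
   S3     S3   S5 
   S4     S5   S6 
   S5     S5   S7 
   S6     S6   S8 
   S7     S7   S9 
   S8     S8  S10 
   S9     S9   S1 
   S10   S10  S11 
   S11   S11  S12 
 * S12   S12   S6 
(> = start, * = accepting)

start=S0; accept=S12; S0-p>S1; S0-q>S2; S1-p>S1; S1-q>S3; S2-p>S3; S2-q>S4; S3-p>S3; S3-q>S5; S4-p>S5; S4-q>S6; S5-p>S5; S5-q>S7; S6-p>S6; S6-q>S8; S7-p>S7; S7-q>S9; S8-p>S8; S8-q>S10; S9-p>S9; S9-q>S1; S10-p>S10; S10-q>S11; S11-p>S11; S11-q>S12; S12-p>S12; S12-q>S6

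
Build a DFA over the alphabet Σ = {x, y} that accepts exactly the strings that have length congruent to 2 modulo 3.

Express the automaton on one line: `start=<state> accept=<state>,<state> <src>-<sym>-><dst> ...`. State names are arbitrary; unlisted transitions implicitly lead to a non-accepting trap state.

Only the length mod 3 matters, so use a 3-cycle: from any state, every input symbol moves to the next state, wrapping C back to A. Mark C accepting.
A 3-state machine:
       x  y 
>  A   B  B 
   B   C  C 
 * C   A  A 
(> = start, * = accepting)

start=A accept=C A-x->B A-y->B B-x->C B-y->C C-x->A C-y->A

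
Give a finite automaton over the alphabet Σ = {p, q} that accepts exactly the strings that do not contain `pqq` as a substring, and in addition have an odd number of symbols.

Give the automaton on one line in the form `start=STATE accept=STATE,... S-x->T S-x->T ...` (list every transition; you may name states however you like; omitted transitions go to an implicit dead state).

start=s0 accept=s1,s2,s5 s0-p->s1 s0-q->s2 s1-p->s3 s1-q->s4 s2-p->s3 s2-q->s0 s3-p->s1 s3-q->s5 s4-p->s1 s4-q->s6 s5-p->s3 s5-q->s7 s6-p->s7 s6-q->s7 s7-p->s6 s7-q->s6

Handle the two conditions separately and then intersect. One (4 states) tracks partial matches of the forbidden pattern `pqq`; the other (2 states) tracks the input length modulo 2. Each combined state is a pair, one component from each; accept when both components accept.
        p   q  
>  s0   s1  s2 
 * s1   s3  s4 
 * s2   s3  s0 
   s3   s1  s5 
   s4   s1  s6 
 * s5   s3  s7 
   s6   s7  s7 
   s7   s6  s6 
(> = start, * = accepting)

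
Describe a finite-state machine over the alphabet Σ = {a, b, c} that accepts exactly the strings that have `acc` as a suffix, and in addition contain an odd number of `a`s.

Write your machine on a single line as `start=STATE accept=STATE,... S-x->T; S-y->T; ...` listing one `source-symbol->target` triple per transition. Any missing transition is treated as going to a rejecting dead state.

start=q0; accept=q4; q0-a->q1; q0-b->q0; q0-c->q0; q1-a->q0; q1-b->q2; q1-c->q3; q2-a->q0; q2-b->q2; q2-c->q2; q3-a->q0; q3-b->q2; q3-c->q4; q4-a->q0; q4-b->q2; q4-c->q2

Handle the two conditions separately and then intersect. The first has 4 states tracking how much of the suffix `acc` has currently been matched; the second has 2 states tracking the count of `a`s modulo 2. A product state is a pair (one from each), accepting exactly when both do. Equivalent product states are then merged.
With 5 states:
        a   b   c  
>  q0   q1  q0  q0 
   q1   q0  q2  q3 
   q2   q0  q2  q2 
   q3   q0  q2  q4 
 * q4   q0  q2  q2 
(> = start, * = accepting)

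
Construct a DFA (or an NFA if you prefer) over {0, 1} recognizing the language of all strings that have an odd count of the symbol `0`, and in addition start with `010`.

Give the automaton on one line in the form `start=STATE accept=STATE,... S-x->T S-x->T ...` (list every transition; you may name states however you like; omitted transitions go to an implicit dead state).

start=S0 accept=S6 S0-0->S1 S0-1->S2 S1-0->S2 S1-1->S3 S2-0->S4 S2-1->S2 S3-0->S5 S3-1->S4 S4-0->S2 S4-1->S4 S5-0->S6 S5-1->S5 S6-0->S5 S6-1->S6

Run two small machines in parallel and take their product. The first has 2 states tracking the count of `0`s modulo 2; the second has 5 states tracking whether the input so far still matches the prefix `010`. A product state is a pair (one from each), accepting exactly when both do.
7 states suffice.
        0   1  
>  S0   S1  S2 
   S1   S2  S3 
   S2   S4  S2 
   S3   S5  S4 
   S4   S2  S4 
   S5   S6  S5 
 * S6   S5  S6 
(> = start, * = accepting)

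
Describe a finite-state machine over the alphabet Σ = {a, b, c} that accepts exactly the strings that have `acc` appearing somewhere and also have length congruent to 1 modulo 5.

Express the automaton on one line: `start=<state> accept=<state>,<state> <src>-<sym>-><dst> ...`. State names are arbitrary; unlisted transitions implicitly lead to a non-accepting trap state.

start=q0 accept=q18 q0-a->q1 q0-b->q2 q0-c->q2 q1-a->q3 q1-b->q4 q1-c->q5 q2-a->q3 q2-b->q4 q2-c->q4 q3-a->q6 q3-b->q7 q3-c->q8 q4-a->q6 q4-b->q7 q4-c->q7 q5-a->q6 q5-b->q7 q5-c->q9 q6-a->q10 q6-b->q11 q6-c->q12 q7-a->q10 q7-b->q11 q7-c->q11 q8-a->q10 q8-b->q11 q8-c->q13 q9-a->q13 q9-b->q13 q9-c->q13 q10-a->q14 q10-b->q0 q10-c->q15 q11-a->q14 q11-b->q0 q11-c->q0 q12-a->q14 q12-b->q0 q12-c->q16 q13-a->q16 q13-b->q16 q13-c->q16 q14-a->q1 q14-b->q2 q14-c->q17 q15-a->q1 q15-b->q2 q15-c->q18 q16-a->q18 q16-b->q18 q16-c->q18 q17-a->q3 q17-b->q4 q17-c->q19 q18-a->q19 q18-b->q19 q18-c->q19 q19-a->q9 q19-b->q9 q19-c->q9

Build one automaton per condition and run them in lockstep. One (4 states) tracks whether and how much of `acc` has been seen; the other (5 states) tracks the input length modulo 5. Each combined state is a pair, one component from each; accept when both components accept.
          a    b    c  
>  q0     q1   q2   q2 
   q1     q3   q4   q5 
   q2     q3   q4   q4 
   q3     q6   q7   q8 
   q4     q6   q7   q7 
   q5     q6   q7   q9 
   q6    q10  q11  q12 
   q7    q10  q11  q11 
   q8    q10  q11  q13 
   q9    q13  q13  q13 
   q10   q14   q0  q15 
   q11   q14   q0   q0 
   q12   q14   q0  q16 
   q13   q16  q16  q16 
   q14    q1   q2  q17 
   q15    q1   q2  q18 
   q16   q18  q18  q18 
   q17    q3   q4  q19 
 * q18   q19  q19  q19 
   q19    q9   q9   q9 
(> = start, * = accepting)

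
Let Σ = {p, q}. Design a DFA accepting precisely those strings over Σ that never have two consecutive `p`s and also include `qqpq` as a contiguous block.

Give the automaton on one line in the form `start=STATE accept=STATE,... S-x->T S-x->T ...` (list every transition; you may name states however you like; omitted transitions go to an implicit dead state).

Build one automaton per condition and run them in lockstep. One (3 states) tracks partial matches of the forbidden pattern `pp`; the other (5 states) tracks whether and how much of `qqpq` has been seen. Each combined state is a pair, one component from each; accept when both components accept. Equivalent product states are then merged.
With 8 states:
        p   q  
>  S0   S1  S2 
   S1   S3  S2 
   S2   S1  S4 
   S3   S3  S3 
   S4   S5  S4 
   S5   S3  S6 
 * S6   S7  S6 
 * S7   S3  S6 
(> = start, * = accepting)

start=S0 accept=S6,S7 S0-p->S1 S0-q->S2 S1-p->S3 S1-q->S2 S2-p->S1 S2-q->S4 S3-p->S3 S3-q->S3 S4-p->S5 S4-q->S4 S5-p->S3 S5-q->S6 S6-p->S7 S6-q->S6 S7-p->S3 S7-q->S6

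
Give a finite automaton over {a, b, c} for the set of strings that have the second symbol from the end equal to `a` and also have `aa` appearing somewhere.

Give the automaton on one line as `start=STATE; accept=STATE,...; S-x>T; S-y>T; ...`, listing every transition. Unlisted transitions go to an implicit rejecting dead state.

start=q0; accept=q2,q3; q0-a>q1; q0-b>q0; q0-c>q0; q1-a>q2; q1-b>q0; q1-c>q0; q2-a>q2; q2-b>q3; q2-c>q3; q3-a>q4; q3-b>q5; q3-c>q5; q4-a>q2; q4-b>q3; q4-c>q3; q5-a>q4; q5-b>q5; q5-c>q5

Build one automaton per condition and run them in lockstep. The first has 13 states tracking the last 2 symbols read; the second has 3 states tracking whether and how much of `aa` has been seen. A product state is a pair (one from each), accepting exactly when both do. Minimizing collapses redundant product states.
6 states suffice.
        a   b   c  
>  q0   q1  q0  q0 
   q1   q2  q0  q0 
 * q2   q2  q3  q3 
 * q3   q4  q5  q5 
   q4   q2  q3  q3 
   q5   q4  q5  q5 
(> = start, * = accepting)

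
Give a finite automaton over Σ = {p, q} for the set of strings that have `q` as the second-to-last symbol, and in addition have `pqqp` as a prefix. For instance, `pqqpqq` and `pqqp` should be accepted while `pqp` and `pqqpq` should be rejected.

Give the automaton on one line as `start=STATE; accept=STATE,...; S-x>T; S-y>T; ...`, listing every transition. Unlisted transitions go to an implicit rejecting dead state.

start=s0; accept=s5,s8; s0-p>s1; s0-q>s2; s1-p>s2; s1-q>s3; s2-p>s2; s2-q>s2; s3-p>s2; s3-q>s4; s4-p>s5; s4-q>s2; s5-p>s6; s5-q>s7; s6-p>s6; s6-q>s7; s7-p>s5; s7-q>s8; s8-p>s5; s8-q>s8

Build one automaton per condition and run them in lockstep. One (7 states) tracks the last 2 symbols read; the other (6 states) tracks whether the input so far still matches the prefix `pqqp`. Each combined state is a pair, one component from each; accept when both components accept. Equivalent product states are then merged.
With 9 states:
        p   q  
>  s0   s1  s2 
   s1   s2  s3 
   s2   s2  s2 
   s3   s2  s4 
   s4   s5  s2 
 * s5   s6  s7 
   s6   s6  s7 
   s7   s5  s8 
 * s8   s5  s8 
(> = start, * = accepting)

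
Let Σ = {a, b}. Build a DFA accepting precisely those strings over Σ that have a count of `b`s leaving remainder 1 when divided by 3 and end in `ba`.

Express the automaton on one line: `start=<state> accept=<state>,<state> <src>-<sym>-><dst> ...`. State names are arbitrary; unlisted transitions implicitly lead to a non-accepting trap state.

start=S0 accept=S2 S0-a->S0 S0-b->S1 S1-a->S2 S1-b->S3 S2-a->S4 S2-b->S3 S3-a->S5 S3-b->S6 S4-a->S4 S4-b->S3 S5-a->S7 S5-b->S6 S6-a->S8 S6-b->S1 S7-a->S7 S7-b->S6 S8-a->S0 S8-b->S1

Run two small machines in parallel and take their product. One (3 states) tracks the count of `b`s modulo 3; the other (3 states) tracks how much of the suffix `ba` has currently been matched. Each combined state is a pair, one component from each; accept when both components accept.
A 9-state machine:
        a   b  
>  S0   S0  S1 
   S1   S2  S3 
 * S2   S4  S3 
   S3   S5  S6 
   S4   S4  S3 
   S5   S7  S6 
   S6   S8  S1 
   S7   S7  S6 
   S8   S0  S1 
(> = start, * = accepting)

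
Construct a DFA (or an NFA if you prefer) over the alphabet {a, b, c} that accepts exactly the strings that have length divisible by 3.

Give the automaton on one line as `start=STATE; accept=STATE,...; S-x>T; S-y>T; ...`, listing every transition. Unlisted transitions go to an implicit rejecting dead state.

Count input length modulo 3: every symbol advances one step around the cycle q0 → q1 → q2 → q0. Accept at q0.
        a   b   c  
>* q0   q1  q1  q1 
   q1   q2  q2  q2 
   q2   q0  q0  q0 
(> = start, * = accepting)

start=q0; accept=q0; q0-a>q1; q0-b>q1; q0-c>q1; q1-a>q2; q1-b>q2; q1-c>q2; q2-a>q0; q2-b>q0; q2-c>q0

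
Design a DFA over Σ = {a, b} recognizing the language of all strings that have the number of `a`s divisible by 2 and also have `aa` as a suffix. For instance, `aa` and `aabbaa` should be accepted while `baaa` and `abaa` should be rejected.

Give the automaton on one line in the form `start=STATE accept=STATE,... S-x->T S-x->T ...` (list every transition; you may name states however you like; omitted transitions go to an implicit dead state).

start=S0 accept=S2 S0-a->S1 S0-b->S0 S1-a->S2 S1-b->S3 S2-a->S1 S2-b->S0 S3-a->S0 S3-b->S3

Handle the two conditions separately and then intersect. The first has 2 states tracking the count of `a`s modulo 2; the second has 3 states tracking how much of the suffix `aa` has currently been matched. A product state is a pair (one from each), accepting exactly when both do. Equivalent product states are then merged.
        a   b  
>  S0   S1  S0 
   S1   S2  S3 
 * S2   S1  S0 
   S3   S0  S3 
(> = start, * = accepting)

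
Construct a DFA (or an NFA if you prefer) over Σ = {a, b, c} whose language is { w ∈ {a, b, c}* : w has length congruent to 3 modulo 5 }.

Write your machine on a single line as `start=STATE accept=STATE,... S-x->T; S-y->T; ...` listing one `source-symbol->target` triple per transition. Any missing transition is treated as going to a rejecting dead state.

start=S0; accept=S3; S0-a->S1; S0-b->S1; S0-c->S1; S1-a->S2; S1-b->S2; S1-c->S2; S2-a->S3; S2-b->S3; S2-c->S3; S3-a->S4; S3-b->S4; S3-c->S4; S4-a->S0; S4-b->S0; S4-c->S0

Count input length modulo 5: every symbol advances one step around the cycle S0 → S1 → S2 → S3 → S4 → S0. Accept at S3.
        a   b   c  
>  S0   S1  S1  S1 
   S1   S2  S2  S2 
   S2   S3  S3  S3 
 * S3   S4  S4  S4 
   S4   S0  S0  S0 
(> = start, * = accepting)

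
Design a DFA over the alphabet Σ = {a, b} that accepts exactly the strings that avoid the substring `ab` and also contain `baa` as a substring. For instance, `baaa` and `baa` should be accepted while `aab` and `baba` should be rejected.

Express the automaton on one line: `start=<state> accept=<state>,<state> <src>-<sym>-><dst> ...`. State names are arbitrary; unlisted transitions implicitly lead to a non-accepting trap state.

Handle the two conditions separately and then intersect. One (3 states) tracks partial matches of the forbidden pattern `ab`; the other (4 states) tracks whether and how much of `baa` has been seen. Each combined state is a pair, one component from each; accept when both components accept.
8 states suffice.
        a   b  
>  s0   s1  s2 
   s1   s1  s3 
   s2   s4  s2 
   s3   s5  s3 
   s4   s6  s3 
   s5   s7  s3 
 * s6   s6  s7 
   s7   s7  s7 
(> = start, * = accepting)

start=s0 accept=s6 s0-a->s1 s0-b->s2 s1-a->s1 s1-b->s3 s2-a->s4 s2-b->s2 s3-a->s5 s3-b->s3 s4-a->s6 s4-b->s3 s5-a->s7 s5-b->s3 s6-a->s6 s6-b->s7 s7-a->s7 s7-b->s7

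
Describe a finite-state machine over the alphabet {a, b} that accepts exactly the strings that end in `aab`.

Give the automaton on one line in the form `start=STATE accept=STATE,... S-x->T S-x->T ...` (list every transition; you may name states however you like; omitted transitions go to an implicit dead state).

Let each state record the length of the longest suffix of the input read so far that is also a prefix of `aab`. q1 means the last symbol is `a`; q2 means the last 2 symbols are `aa`; q3 means the last 3 symbols are `aab`. Accept only at q3, where the string currently ends in `aab`.
With 4 states:
        a   b  
>  q0   q1  q0 
   q1   q2  q0 
   q2   q2  q3 
 * q3   q1  q0 
(> = start, * = accepting)

start=q0 accept=q3 q0-a->q1 q0-b->q0 q1-a->q2 q1-b->q0 q2-a->q2 q2-b->q3 q3-a->q1 q3-b->q0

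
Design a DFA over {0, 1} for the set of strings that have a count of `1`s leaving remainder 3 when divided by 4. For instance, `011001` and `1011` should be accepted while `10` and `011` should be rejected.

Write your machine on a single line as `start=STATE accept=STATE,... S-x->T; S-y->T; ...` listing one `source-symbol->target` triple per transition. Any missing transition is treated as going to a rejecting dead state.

Keep the running count of `1`s modulo 4: each `1` advances along the cycle q0 → q1 → q2 → q3 → q0 while other symbols loop. Accept at q3.
4 states suffice.
        0   1  
>  q0   q0  q1 
   q1   q1  q2 
   q2   q2  q3 
 * q3   q3  q0 
(> = start, * = accepting)

start=q0; accept=q3; q0-0->q0; q0-1->q1; q1-0->q1; q1-1->q2; q2-0->q2; q2-1->q3; q3-0->q3; q3-1->q0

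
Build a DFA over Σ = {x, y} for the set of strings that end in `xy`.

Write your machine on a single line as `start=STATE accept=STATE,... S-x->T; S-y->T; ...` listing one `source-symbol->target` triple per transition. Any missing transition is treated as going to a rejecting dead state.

start=s0; accept=s2; s0-x->s1; s0-y->s0; s1-x->s1; s1-y->s2; s2-x->s1; s2-y->s0

Remember how much of `xy` the current input suffix matches. State s0 means no match yet; s1 means the last symbol is `x`; s2 means the last 2 symbols are `xy`. Only s2 accepts. On a mismatch, fall back to the longest proper suffix that is still a prefix of `xy`.
3 states suffice.
        x   y  
>  s0   s1  s0 
   s1   s1  s2 
 * s2   s1  s0 
(> = start, * = accepting)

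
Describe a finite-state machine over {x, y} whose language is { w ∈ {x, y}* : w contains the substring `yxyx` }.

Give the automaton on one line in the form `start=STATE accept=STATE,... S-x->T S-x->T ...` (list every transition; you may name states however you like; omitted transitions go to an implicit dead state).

States S0..S3 record the length of the longest prefix of `yxyx` that matches the current input suffix. Reaching S4 means `yxyx` has been seen, and we stay there forever. Accept from S4.
5 states suffice.
        x   y  
>  S0   S0  S1 
   S1   S2  S1 
   S2   S0  S3 
   S3   S4  S1 
 * S4   S4  S4 
(> = start, * = accepting)

start=S0 accept=S4 S0-x->S0 S0-y->S1 S1-x->S2 S1-y->S1 S2-x->S0 S2-y->S3 S3-x->S4 S3-y->S1 S4-x->S4 S4-y->S4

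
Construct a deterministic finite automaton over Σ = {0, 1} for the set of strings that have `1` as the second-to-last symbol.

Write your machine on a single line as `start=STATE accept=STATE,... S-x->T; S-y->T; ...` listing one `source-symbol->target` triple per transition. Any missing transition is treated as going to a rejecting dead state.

start=S0; accept=S5,S6; S0-0->S1; S0-1->S2; S1-0->S3; S1-1->S4; S2-0->S5; S2-1->S6; S3-0->S3; S3-1->S4; S4-0->S5; S4-1->S6; S5-0->S3; S5-1->S4; S6-0->S5; S6-1->S6

A DFA must remember the last 2 symbols (since which symbol is second-to-last isn't known until the input ends). Use one state per possible window of the last ≤2 symbols; accept from those whose window starts with `1`.
With 7 states:
        0   1  
>  S0   S1  S2 
   S1   S3  S4 
   S2   S5  S6 
   S3   S3  S4 
   S4   S5  S6 
 * S5   S3  S4 
 * S6   S5  S6 
(> = start, * = accepting)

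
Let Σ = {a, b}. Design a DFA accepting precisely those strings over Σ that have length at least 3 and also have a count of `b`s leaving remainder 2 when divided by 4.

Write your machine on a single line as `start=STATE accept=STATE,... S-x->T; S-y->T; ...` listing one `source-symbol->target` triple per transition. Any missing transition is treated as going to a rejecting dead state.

Run two small machines in parallel and take their product. The first has 5 states tracking the input length, saturating at 4; the second has 4 states tracking the count of `b`s modulo 4. A product state is a pair (one from each), accepting exactly when both do. Minimizing collapses redundant product states.
        a   b  
>  s0   s1  s2 
   s1   s1  s3 
   s2   s3  s4 
   s3   s3  s5 
   s4   s5  s6 
 * s5   s5  s6 
   s6   s6  s1 
(> = start, * = accepting)

start=s0; accept=s5; s0-a->s1; s0-b->s2; s1-a->s1; s1-b->s3; s2-a->s3; s2-b->s4; s3-a->s3; s3-b->s5; s4-a->s5; s4-b->s6; s5-a->s5; s5-b->s6; s6-a->s6; s6-b->s1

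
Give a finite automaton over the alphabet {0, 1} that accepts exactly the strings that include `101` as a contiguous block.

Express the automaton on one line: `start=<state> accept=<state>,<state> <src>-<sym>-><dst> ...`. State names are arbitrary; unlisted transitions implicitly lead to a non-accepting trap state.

start=s0 accept=s3 s0-0->s0 s0-1->s1 s1-0->s2 s1-1->s1 s2-0->s0 s2-1->s3 s3-0->s3 s3-1->s3

States s0..s2 record the length of the longest prefix of `101` that matches the current input suffix. Reaching s3 means `101` has been seen, and we stay there forever. Accept from s3.
        0   1  
>  s0   s0  s1 
   s1   s2  s1 
   s2   s0  s3 
 * s3   s3  s3 
(> = start, * = accepting)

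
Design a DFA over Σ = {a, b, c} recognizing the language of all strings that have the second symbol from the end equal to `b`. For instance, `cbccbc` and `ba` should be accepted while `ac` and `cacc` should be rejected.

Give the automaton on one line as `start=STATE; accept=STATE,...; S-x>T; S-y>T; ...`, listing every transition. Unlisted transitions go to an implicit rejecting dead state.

start=q0; accept=q7,q8,q9; q0-a>q1; q0-b>q2; q0-c>q3; q1-a>q4; q1-b>q5; q1-c>q6; q2-a>q7; q2-b>q8; q2-c>q9; q3-a>q10; q3-b>q11; q3-c>q12; q4-a>q4; q4-b>q5; q4-c>q6; q5-a>q7; q5-b>q8; q5-c>q9; q6-a>q10; q6-b>q11; q6-c>q12; q7-a>q4; q7-b>q5; q7-c>q6; q8-a>q7; q8-b>q8; q8-c>q9; q9-a>q10; q9-b>q11; q9-c>q12; q10-a>q4; q10-b>q5; q10-c>q6; q11-a>q7; q11-b>q8; q11-c>q9; q12-a>q10; q12-b>q11; q12-c>q12

Because acceptance depends on a position counted from the end, the machine has to buffer the most recent 2 symbols. Make each state the string of the last up-to-2 symbols read; on input `x` shift the window left and append `x`. Accept when the buffered window has length 2 and begins with `b`.
          a    b    c  
>  q0     q1   q2   q3 
   q1     q4   q5   q6 
   q2     q7   q8   q9 
   q3    q10  q11  q12 
   q4     q4   q5   q6 
   q5     q7   q8   q9 
   q6    q10  q11  q12 
 * q7     q4   q5   q6 
 * q8     q7   q8   q9 
 * q9    q10  q11  q12 
   q10    q4   q5   q6 
   q11    q7   q8   q9 
   q12   q10  q11  q12 
(> = start, * = accepting)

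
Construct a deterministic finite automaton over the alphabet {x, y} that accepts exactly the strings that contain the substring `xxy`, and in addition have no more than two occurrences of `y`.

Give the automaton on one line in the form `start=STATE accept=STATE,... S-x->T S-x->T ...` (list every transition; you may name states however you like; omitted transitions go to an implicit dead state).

Run two small machines in parallel and take their product. The first has 4 states tracking whether and how much of `xxy` has been seen; the second has 4 states tracking the count of `y`s, saturating at 3. A product state is a pair (one from each), accepting exactly when both do.
15 states suffice.
          x    y  
>  q0     q1   q2 
   q1     q3   q2 
   q2     q4   q5 
   q3     q3   q6 
   q4     q7   q5 
   q5     q8   q9 
 * q6     q6  q10 
   q7     q7  q10 
   q8    q11   q9 
   q9    q12   q9 
 * q10   q10  q13 
   q11   q11  q13 
   q12   q14   q9 
   q13   q13  q13 
   q14   q14  q13 
(> = start, * = accepting)

start=q0 accept=q6,q10 q0-x->q1 q0-y->q2 q1-x->q3 q1-y->q2 q2-x->q4 q2-y->q5 q3-x->q3 q3-y->q6 q4-x->q7 q4-y->q5 q5-x->q8 q5-y->q9 q6-x->q6 q6-y->q10 q7-x->q7 q7-y->q10 q8-x->q11 q8-y->q9 q9-x->q12 q9-y->q9 q10-x->q10 q10-y->q13 q11-x->q11 q11-y->q13 q12-x->q14 q12-y->q9 q13-x->q13 q13-y->q13 q14-x->q14 q14-y->q13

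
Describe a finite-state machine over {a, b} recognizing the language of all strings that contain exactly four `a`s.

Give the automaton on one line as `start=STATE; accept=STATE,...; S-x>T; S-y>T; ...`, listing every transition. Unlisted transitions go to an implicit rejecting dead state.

start=S0; accept=S4; S0-a>S1; S0-b>S0; S1-a>S2; S1-b>S1; S2-a>S3; S2-b>S2; S3-a>S4; S3-b>S3; S4-a>S5; S4-b>S4; S5-a>S5; S5-b>S5

Count `a`s, saturating at 5: states S0 through S4 mean 0 through 4 `a`s seen; S5 means more than 4. Each `a` increments (capped at S5); other symbols loop. Accept from {S4}.
        a   b  
>  S0   S1  S0 
   S1   S2  S1 
   S2   S3  S2 
   S3   S4  S3 
 * S4   S5  S4 
   S5   S5  S5 
(> = start, * = accepting)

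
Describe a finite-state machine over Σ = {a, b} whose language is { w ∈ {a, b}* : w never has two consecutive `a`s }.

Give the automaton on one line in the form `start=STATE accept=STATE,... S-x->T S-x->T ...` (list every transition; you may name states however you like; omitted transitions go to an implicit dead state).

start=q0 accept=q0,q1 q0-a->q1 q0-b->q0 q1-a->q2 q1-b->q0 q2-a->q2 q2-b->q2

Track partial matches of the forbidden pattern `aa`. State q2 is a dead state reached once `aa` has occurred; every other state accepts. q0 means no part of `aa` is currently matched.
        a   b  
>* q0   q1  q0 
 * q1   q2  q0 
   q2   q2  q2 
(> = start, * = accepting)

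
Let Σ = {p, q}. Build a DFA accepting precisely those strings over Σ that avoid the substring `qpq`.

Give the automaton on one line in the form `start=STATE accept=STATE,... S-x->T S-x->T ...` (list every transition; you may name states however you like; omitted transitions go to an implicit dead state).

start=s0 accept=s0,s1,s2 s0-p->s0 s0-q->s1 s1-p->s2 s1-q->s1 s2-p->s0 s2-q->s3 s3-p->s3 s3-q->s3

This is the complement of 'contains `qpq`'. Use the same substring-matching states — s0 through s3 holding how much of `qpq` has just been matched — but flip the accepting set: everything except the trap s3 accepts.
4 states suffice.
        p   q  
>* s0   s0  s1 
 * s1   s2  s1 
 * s2   s0  s3 
   s3   s3  s3 
(> = start, * = accepting)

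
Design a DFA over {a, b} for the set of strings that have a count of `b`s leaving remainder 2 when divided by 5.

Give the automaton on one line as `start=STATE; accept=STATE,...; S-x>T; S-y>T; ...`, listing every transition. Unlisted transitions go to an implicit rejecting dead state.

The only thing that matters is how many `b`s have appeared, reduced mod 5. Use one state per residue: q0 for 0, …, q4 for 4. Reading `b` moves to the next residue; anything else stays put. q2 is accepting.
        a   b  
>  q0   q0  q1 
   q1   q1  q2 
 * q2   q2  q3 
   q3   q3  q4 
   q4   q4  q0 
(> = start, * = accepting)

start=q0; accept=q2; q0-a>q0; q0-b>q1; q1-a>q1; q1-b>q2; q2-a>q2; q2-b>q3; q3-a>q3; q3-b>q4; q4-a>q4; q4-b>q0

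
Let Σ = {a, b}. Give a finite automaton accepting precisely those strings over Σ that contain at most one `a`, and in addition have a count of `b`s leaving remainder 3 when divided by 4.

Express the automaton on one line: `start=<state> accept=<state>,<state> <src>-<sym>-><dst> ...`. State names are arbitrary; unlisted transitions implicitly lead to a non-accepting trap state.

Run two small machines in parallel and take their product. The first has 3 states tracking the count of `a`s, saturating at 2; the second has 4 states tracking the count of `b`s modulo 4. A product state is a pair (one from each), accepting exactly when both do.
With 12 states:
          a    b  
>  s0     s1   s2 
   s1     s3   s4 
   s2     s4   s5 
   s3     s3   s6 
   s4     s6   s7 
   s5     s7   s8 
   s6     s6   s9 
   s7     s9  s10 
 * s8    s10   s0 
   s9     s9  s11 
 * s10   s11   s1 
   s11   s11   s3 
(> = start, * = accepting)

start=s0 accept=s8,s10 s0-a->s1 s0-b->s2 s1-a->s3 s1-b->s4 s2-a->s4 s2-b->s5 s3-a->s3 s3-b->s6 s4-a->s6 s4-b->s7 s5-a->s7 s5-b->s8 s6-a->s6 s6-b->s9 s7-a->s9 s7-b->s10 s8-a->s10 s8-b->s0 s9-a->s9 s9-b->s11 s10-a->s11 s10-b->s1 s11-a->s11 s11-b->s3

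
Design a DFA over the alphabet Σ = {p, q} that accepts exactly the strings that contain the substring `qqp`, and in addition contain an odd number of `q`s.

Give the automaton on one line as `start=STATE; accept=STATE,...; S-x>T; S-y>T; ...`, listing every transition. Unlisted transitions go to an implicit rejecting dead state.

Build one automaton per condition and run them in lockstep. One (4 states) tracks whether and how much of `qqp` has been seen; the other (2 states) tracks the count of `q`s modulo 2. Each combined state is a pair, one component from each; accept when both components accept.
        p   q  
>  s0   s0  s1 
   s1   s2  s3 
   s2   s2  s4 
   s3   s5  s6 
   s4   s0  s6 
   s5   s5  s7 
   s6   s7  s3 
 * s7   s7  s5 
(> = start, * = accepting)

start=s0; accept=s7; s0-p>s0; s0-q>s1; s1-p>s2; s1-q>s3; s2-p>s2; s2-q>s4; s3-p>s5; s3-q>s6; s4-p>s0; s4-q>s6; s5-p>s5; s5-q>s7; s6-p>s7; s6-q>s3; s7-p>s7; s7-q>s5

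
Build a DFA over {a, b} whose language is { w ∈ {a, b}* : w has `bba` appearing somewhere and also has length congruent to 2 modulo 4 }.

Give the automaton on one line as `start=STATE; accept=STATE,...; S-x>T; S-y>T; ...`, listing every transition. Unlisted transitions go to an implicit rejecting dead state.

start=S0; accept=S15; S0-a>S1; S0-b>S2; S1-a>S3; S1-b>S4; S2-a>S3; S2-b>S5; S3-a>S6; S3-b>S7; S4-a>S6; S4-b>S8; S5-a>S9; S5-b>S8; S6-a>S0; S6-b>S10; S7-a>S0; S7-b>S11; S8-a>S12; S8-b>S11; S9-a>S12; S9-b>S12; S10-a>S1; S10-b>S13; S11-a>S14; S11-b>S13; S12-a>S14; S12-b>S14; S13-a>S15; S13-b>S5; S14-a>S15; S14-b>S15; S15-a>S9; S15-b>S9

Run two small machines in parallel and take their product. The first has 4 states tracking whether and how much of `bba` has been seen; the second has 4 states tracking the input length modulo 4. A product state is a pair (one from each), accepting exactly when both do.
          a    b  
>  S0     S1   S2 
   S1     S3   S4 
   S2     S3   S5 
   S3     S6   S7 
   S4     S6   S8 
   S5     S9   S8 
   S6     S0  S10 
   S7     S0  S11 
   S8    S12  S11 
   S9    S12  S12 
   S10    S1  S13 
   S11   S14  S13 
   S12   S14  S14 
   S13   S15   S5 
   S14   S15  S15 
 * S15    S9   S9 
(> = start, * = accepting)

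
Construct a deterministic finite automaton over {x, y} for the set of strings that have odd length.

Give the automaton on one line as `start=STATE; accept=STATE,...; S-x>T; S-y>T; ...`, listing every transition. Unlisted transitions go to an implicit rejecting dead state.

start=A; accept=B; A-x>B; A-y>B; B-x>A; B-y>A

Only the length mod 2 matters, so use a 2-cycle: from any state, every input symbol moves to the next state, wrapping B back to A. Mark B accepting.
With 2 states:
       x  y 
>  A   B  B 
 * B   A  A 
(> = start, * = accepting)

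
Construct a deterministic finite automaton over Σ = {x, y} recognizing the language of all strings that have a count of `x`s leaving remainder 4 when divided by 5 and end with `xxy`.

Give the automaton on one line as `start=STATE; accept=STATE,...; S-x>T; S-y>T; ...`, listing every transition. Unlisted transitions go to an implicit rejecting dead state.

Run two small machines in parallel and take their product. The first has 5 states tracking the count of `x`s modulo 5; the second has 4 states tracking how much of the suffix `xxy` has currently been matched. A product state is a pair (one from each), accepting exactly when both do. After merging equivalent states the machine shrinks.
        x   y  
>  S0   S1  S0 
   S1   S2  S1 
   S2   S3  S2 
   S3   S4  S5 
   S4   S0  S6 
   S5   S7  S5 
 * S6   S0  S7 
   S7   S0  S7 
(> = start, * = accepting)

start=S0; accept=S6; S0-x>S1; S0-y>S0; S1-x>S2; S1-y>S1; S2-x>S3; S2-y>S2; S3-x>S4; S3-y>S5; S4-x>S0; S4-y>S6; S5-x>S7; S5-y>S5; S6-x>S0; S6-y>S7; S7-x>S0; S7-y>S7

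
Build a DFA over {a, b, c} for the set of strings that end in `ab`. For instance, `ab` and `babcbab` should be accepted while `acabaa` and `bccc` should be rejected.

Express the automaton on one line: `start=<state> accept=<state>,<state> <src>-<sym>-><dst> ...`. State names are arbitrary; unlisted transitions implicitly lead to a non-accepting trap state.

Remember how much of `ab` the current input suffix matches. State S0 means no match yet; S1 means the last symbol is `a`; S2 means the last 2 symbols are `ab`. Only S2 accepts. On a mismatch, fall back to the longest proper suffix that is still a prefix of `ab`.
With 3 states:
        a   b   c  
>  S0   S1  S0  S0 
   S1   S1  S2  S0 
 * S2   S1  S0  S0 
(> = start, * = accepting)

start=S0 accept=S2 S0-a->S1 S0-b->S0 S0-c->S0 S1-a->S1 S1-b->S2 S1-c->S0 S2-a->S1 S2-b->S0 S2-c->S0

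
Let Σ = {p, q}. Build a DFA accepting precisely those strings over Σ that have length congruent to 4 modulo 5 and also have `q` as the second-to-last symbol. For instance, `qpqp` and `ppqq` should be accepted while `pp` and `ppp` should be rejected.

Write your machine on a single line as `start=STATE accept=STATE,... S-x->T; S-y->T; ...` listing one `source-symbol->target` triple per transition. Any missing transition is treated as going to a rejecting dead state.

start=S0; accept=S13,S14; S0-p->S1; S0-q->S2; S1-p->S3; S1-q->S4; S2-p->S5; S2-q->S6; S3-p->S7; S3-q->S8; S4-p->S9; S4-q->S10; S5-p->S7; S5-q->S8; S6-p->S9; S6-q->S10; S7-p->S11; S7-q->S12; S8-p->S13; S8-q->S14; S9-p->S11; S9-q->S12; S10-p->S13; S10-q->S14; S11-p->S15; S11-q->S16; S12-p->S17; S12-q->S18; S13-p->S15; S13-q->S16; S14-p->S17; S14-q->S18; S15-p->S19; S15-q->S20; S16-p->S21; S16-q->S22; S17-p->S19; S17-q->S20; S18-p->S21; S18-q->S22; S19-p->S3; S19-q->S4; S20-p->S5; S20-q->S6; S21-p->S3; S21-q->S4; S22-p->S5; S22-q->S6

Build one automaton per condition and run them in lockstep. One (5 states) tracks the input length modulo 5; the other (7 states) tracks the last 2 symbols read. Each combined state is a pair, one component from each; accept when both components accept.
          p    q  
>  S0     S1   S2 
   S1     S3   S4 
   S2     S5   S6 
   S3     S7   S8 
   S4     S9  S10 
   S5     S7   S8 
   S6     S9  S10 
   S7    S11  S12 
   S8    S13  S14 
   S9    S11  S12 
   S10   S13  S14 
   S11   S15  S16 
   S12   S17  S18 
 * S13   S15  S16 
 * S14   S17  S18 
   S15   S19  S20 
   S16   S21  S22 
   S17   S19  S20 
   S18   S21  S22 
   S19    S3   S4 
   S20    S5   S6 
   S21    S3   S4 
   S22    S5   S6 
(> = start, * = accepting)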